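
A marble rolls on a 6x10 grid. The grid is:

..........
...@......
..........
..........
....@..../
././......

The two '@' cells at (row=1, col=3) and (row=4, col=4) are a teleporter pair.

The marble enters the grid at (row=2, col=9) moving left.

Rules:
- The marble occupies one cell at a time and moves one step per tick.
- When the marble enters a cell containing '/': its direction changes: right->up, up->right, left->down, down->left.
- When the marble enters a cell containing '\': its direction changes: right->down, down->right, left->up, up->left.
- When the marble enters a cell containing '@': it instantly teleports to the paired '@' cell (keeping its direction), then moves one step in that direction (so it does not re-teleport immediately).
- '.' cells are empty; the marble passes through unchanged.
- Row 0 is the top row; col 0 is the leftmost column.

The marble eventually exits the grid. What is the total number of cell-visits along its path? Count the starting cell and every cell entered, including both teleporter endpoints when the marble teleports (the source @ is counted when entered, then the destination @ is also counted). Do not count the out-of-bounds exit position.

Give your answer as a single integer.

Step 1: enter (2,9), '.' pass, move left to (2,8)
Step 2: enter (2,8), '.' pass, move left to (2,7)
Step 3: enter (2,7), '.' pass, move left to (2,6)
Step 4: enter (2,6), '.' pass, move left to (2,5)
Step 5: enter (2,5), '.' pass, move left to (2,4)
Step 6: enter (2,4), '.' pass, move left to (2,3)
Step 7: enter (2,3), '.' pass, move left to (2,2)
Step 8: enter (2,2), '.' pass, move left to (2,1)
Step 9: enter (2,1), '.' pass, move left to (2,0)
Step 10: enter (2,0), '.' pass, move left to (2,-1)
Step 11: at (2,-1) — EXIT via left edge, pos 2
Path length (cell visits): 10

Answer: 10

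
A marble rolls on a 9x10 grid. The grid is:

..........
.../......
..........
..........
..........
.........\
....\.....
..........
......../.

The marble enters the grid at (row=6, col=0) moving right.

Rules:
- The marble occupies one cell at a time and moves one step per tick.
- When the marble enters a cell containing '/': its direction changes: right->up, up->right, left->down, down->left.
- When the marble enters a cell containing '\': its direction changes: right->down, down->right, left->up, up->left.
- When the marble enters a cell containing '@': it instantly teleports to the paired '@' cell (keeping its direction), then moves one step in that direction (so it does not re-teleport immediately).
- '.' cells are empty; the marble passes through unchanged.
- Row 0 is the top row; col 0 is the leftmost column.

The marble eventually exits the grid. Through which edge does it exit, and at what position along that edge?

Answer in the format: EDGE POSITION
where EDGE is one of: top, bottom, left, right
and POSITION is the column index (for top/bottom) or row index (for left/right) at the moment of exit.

Step 1: enter (6,0), '.' pass, move right to (6,1)
Step 2: enter (6,1), '.' pass, move right to (6,2)
Step 3: enter (6,2), '.' pass, move right to (6,3)
Step 4: enter (6,3), '.' pass, move right to (6,4)
Step 5: enter (6,4), '\' deflects right->down, move down to (7,4)
Step 6: enter (7,4), '.' pass, move down to (8,4)
Step 7: enter (8,4), '.' pass, move down to (9,4)
Step 8: at (9,4) — EXIT via bottom edge, pos 4

Answer: bottom 4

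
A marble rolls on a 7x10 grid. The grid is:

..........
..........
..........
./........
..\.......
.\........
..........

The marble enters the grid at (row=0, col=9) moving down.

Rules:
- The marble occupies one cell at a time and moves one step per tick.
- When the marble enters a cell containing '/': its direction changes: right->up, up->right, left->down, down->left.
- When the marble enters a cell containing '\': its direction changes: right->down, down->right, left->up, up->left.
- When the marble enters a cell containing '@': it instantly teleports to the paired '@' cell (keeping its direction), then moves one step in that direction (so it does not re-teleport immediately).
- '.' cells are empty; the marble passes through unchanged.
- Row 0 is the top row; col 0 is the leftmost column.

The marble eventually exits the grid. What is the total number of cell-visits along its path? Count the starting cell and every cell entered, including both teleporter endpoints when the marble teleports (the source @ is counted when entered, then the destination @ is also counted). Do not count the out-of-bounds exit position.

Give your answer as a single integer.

Answer: 7

Derivation:
Step 1: enter (0,9), '.' pass, move down to (1,9)
Step 2: enter (1,9), '.' pass, move down to (2,9)
Step 3: enter (2,9), '.' pass, move down to (3,9)
Step 4: enter (3,9), '.' pass, move down to (4,9)
Step 5: enter (4,9), '.' pass, move down to (5,9)
Step 6: enter (5,9), '.' pass, move down to (6,9)
Step 7: enter (6,9), '.' pass, move down to (7,9)
Step 8: at (7,9) — EXIT via bottom edge, pos 9
Path length (cell visits): 7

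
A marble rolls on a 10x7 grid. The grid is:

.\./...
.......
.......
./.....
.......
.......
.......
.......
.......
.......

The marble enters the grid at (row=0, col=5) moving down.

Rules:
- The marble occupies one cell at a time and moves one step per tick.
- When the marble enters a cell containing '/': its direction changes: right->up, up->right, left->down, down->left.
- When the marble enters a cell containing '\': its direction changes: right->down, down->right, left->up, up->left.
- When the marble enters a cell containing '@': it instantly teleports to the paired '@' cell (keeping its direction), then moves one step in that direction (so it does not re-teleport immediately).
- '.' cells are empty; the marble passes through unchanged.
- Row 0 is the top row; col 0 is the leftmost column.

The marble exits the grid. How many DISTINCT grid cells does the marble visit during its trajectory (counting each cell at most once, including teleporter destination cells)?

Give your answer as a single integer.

Step 1: enter (0,5), '.' pass, move down to (1,5)
Step 2: enter (1,5), '.' pass, move down to (2,5)
Step 3: enter (2,5), '.' pass, move down to (3,5)
Step 4: enter (3,5), '.' pass, move down to (4,5)
Step 5: enter (4,5), '.' pass, move down to (5,5)
Step 6: enter (5,5), '.' pass, move down to (6,5)
Step 7: enter (6,5), '.' pass, move down to (7,5)
Step 8: enter (7,5), '.' pass, move down to (8,5)
Step 9: enter (8,5), '.' pass, move down to (9,5)
Step 10: enter (9,5), '.' pass, move down to (10,5)
Step 11: at (10,5) — EXIT via bottom edge, pos 5
Distinct cells visited: 10 (path length 10)

Answer: 10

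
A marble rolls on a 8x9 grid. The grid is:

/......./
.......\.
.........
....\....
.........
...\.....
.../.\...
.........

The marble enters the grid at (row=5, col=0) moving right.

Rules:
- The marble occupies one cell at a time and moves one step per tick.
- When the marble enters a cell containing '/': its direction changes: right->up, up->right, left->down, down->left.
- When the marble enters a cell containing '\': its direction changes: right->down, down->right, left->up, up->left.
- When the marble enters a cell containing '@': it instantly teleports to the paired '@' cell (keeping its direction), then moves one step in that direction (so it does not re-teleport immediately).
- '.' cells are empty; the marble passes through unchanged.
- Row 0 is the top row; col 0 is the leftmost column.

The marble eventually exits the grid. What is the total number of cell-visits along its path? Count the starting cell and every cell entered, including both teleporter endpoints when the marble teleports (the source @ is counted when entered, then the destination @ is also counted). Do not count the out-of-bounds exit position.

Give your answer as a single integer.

Answer: 8

Derivation:
Step 1: enter (5,0), '.' pass, move right to (5,1)
Step 2: enter (5,1), '.' pass, move right to (5,2)
Step 3: enter (5,2), '.' pass, move right to (5,3)
Step 4: enter (5,3), '\' deflects right->down, move down to (6,3)
Step 5: enter (6,3), '/' deflects down->left, move left to (6,2)
Step 6: enter (6,2), '.' pass, move left to (6,1)
Step 7: enter (6,1), '.' pass, move left to (6,0)
Step 8: enter (6,0), '.' pass, move left to (6,-1)
Step 9: at (6,-1) — EXIT via left edge, pos 6
Path length (cell visits): 8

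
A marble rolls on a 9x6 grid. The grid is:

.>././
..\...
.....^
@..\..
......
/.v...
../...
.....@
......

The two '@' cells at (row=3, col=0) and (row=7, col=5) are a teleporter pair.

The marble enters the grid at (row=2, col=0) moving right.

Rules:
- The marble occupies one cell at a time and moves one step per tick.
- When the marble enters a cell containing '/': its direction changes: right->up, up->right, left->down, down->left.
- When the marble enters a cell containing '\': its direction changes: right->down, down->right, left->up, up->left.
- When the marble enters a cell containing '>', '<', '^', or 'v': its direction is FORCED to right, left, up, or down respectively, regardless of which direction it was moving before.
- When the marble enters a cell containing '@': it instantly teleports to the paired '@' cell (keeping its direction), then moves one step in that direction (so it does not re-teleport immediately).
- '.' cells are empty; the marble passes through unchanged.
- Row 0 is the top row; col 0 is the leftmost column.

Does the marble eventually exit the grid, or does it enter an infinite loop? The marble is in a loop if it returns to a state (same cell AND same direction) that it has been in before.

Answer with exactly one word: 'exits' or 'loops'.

Step 1: enter (2,0), '.' pass, move right to (2,1)
Step 2: enter (2,1), '.' pass, move right to (2,2)
Step 3: enter (2,2), '.' pass, move right to (2,3)
Step 4: enter (2,3), '.' pass, move right to (2,4)
Step 5: enter (2,4), '.' pass, move right to (2,5)
Step 6: enter (2,5), '^' forces right->up, move up to (1,5)
Step 7: enter (1,5), '.' pass, move up to (0,5)
Step 8: enter (0,5), '/' deflects up->right, move right to (0,6)
Step 9: at (0,6) — EXIT via right edge, pos 0

Answer: exits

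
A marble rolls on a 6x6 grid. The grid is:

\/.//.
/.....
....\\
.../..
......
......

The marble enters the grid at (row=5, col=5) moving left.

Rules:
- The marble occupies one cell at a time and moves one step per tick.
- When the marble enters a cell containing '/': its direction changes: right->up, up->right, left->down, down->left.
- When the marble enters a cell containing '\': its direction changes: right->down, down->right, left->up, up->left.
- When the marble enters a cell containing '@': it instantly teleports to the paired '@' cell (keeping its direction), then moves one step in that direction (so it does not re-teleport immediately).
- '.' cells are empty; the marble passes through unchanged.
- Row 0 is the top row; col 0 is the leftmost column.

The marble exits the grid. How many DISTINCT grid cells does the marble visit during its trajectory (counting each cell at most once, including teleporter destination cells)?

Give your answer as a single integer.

Answer: 6

Derivation:
Step 1: enter (5,5), '.' pass, move left to (5,4)
Step 2: enter (5,4), '.' pass, move left to (5,3)
Step 3: enter (5,3), '.' pass, move left to (5,2)
Step 4: enter (5,2), '.' pass, move left to (5,1)
Step 5: enter (5,1), '.' pass, move left to (5,0)
Step 6: enter (5,0), '.' pass, move left to (5,-1)
Step 7: at (5,-1) — EXIT via left edge, pos 5
Distinct cells visited: 6 (path length 6)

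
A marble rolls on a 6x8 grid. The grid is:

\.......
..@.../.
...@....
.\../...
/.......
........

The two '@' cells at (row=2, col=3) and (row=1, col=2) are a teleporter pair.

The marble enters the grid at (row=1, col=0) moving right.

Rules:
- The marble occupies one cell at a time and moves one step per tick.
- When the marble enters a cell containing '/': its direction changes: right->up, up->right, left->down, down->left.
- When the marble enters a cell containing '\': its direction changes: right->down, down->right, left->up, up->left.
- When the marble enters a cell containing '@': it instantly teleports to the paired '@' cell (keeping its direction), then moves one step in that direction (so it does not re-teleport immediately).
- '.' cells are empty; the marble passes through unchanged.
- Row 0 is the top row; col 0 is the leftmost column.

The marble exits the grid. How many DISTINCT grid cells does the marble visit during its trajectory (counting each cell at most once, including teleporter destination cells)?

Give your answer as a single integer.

Step 1: enter (1,0), '.' pass, move right to (1,1)
Step 2: enter (1,1), '.' pass, move right to (1,2)
Step 3: enter (1,2), '@' teleport (1,2)->(2,3), also enter (2,3), move right to (2,4)
Step 4: enter (2,4), '.' pass, move right to (2,5)
Step 5: enter (2,5), '.' pass, move right to (2,6)
Step 6: enter (2,6), '.' pass, move right to (2,7)
Step 7: enter (2,7), '.' pass, move right to (2,8)
Step 8: at (2,8) — EXIT via right edge, pos 2
Distinct cells visited: 8 (path length 8)

Answer: 8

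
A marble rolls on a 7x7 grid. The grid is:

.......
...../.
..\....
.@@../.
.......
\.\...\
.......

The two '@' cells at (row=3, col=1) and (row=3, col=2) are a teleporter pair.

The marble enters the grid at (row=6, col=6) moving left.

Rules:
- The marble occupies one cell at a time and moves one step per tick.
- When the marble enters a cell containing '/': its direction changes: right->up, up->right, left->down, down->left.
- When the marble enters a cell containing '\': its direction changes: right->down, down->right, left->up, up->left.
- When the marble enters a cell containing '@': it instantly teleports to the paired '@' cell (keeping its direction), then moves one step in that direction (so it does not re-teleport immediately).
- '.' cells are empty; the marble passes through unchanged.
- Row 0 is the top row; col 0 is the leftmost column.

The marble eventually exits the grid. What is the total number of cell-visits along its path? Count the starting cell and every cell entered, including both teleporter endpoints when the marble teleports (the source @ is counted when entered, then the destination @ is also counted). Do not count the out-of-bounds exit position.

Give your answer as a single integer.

Answer: 7

Derivation:
Step 1: enter (6,6), '.' pass, move left to (6,5)
Step 2: enter (6,5), '.' pass, move left to (6,4)
Step 3: enter (6,4), '.' pass, move left to (6,3)
Step 4: enter (6,3), '.' pass, move left to (6,2)
Step 5: enter (6,2), '.' pass, move left to (6,1)
Step 6: enter (6,1), '.' pass, move left to (6,0)
Step 7: enter (6,0), '.' pass, move left to (6,-1)
Step 8: at (6,-1) — EXIT via left edge, pos 6
Path length (cell visits): 7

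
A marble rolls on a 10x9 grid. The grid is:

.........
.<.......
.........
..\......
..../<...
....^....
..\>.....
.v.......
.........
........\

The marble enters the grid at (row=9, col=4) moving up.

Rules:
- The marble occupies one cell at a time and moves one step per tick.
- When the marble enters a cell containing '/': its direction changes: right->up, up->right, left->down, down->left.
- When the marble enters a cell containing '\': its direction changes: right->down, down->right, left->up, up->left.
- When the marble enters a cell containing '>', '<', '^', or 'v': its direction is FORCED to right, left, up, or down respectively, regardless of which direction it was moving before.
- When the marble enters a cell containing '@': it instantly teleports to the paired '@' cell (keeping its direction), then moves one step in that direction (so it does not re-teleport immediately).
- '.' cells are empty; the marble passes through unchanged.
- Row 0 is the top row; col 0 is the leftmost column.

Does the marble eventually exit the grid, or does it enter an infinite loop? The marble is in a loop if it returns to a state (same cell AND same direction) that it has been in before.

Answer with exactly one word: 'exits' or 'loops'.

Answer: loops

Derivation:
Step 1: enter (9,4), '.' pass, move up to (8,4)
Step 2: enter (8,4), '.' pass, move up to (7,4)
Step 3: enter (7,4), '.' pass, move up to (6,4)
Step 4: enter (6,4), '.' pass, move up to (5,4)
Step 5: enter (5,4), '^' forces up->up, move up to (4,4)
Step 6: enter (4,4), '/' deflects up->right, move right to (4,5)
Step 7: enter (4,5), '<' forces right->left, move left to (4,4)
Step 8: enter (4,4), '/' deflects left->down, move down to (5,4)
Step 9: enter (5,4), '^' forces down->up, move up to (4,4)
Step 10: at (4,4) dir=up — LOOP DETECTED (seen before)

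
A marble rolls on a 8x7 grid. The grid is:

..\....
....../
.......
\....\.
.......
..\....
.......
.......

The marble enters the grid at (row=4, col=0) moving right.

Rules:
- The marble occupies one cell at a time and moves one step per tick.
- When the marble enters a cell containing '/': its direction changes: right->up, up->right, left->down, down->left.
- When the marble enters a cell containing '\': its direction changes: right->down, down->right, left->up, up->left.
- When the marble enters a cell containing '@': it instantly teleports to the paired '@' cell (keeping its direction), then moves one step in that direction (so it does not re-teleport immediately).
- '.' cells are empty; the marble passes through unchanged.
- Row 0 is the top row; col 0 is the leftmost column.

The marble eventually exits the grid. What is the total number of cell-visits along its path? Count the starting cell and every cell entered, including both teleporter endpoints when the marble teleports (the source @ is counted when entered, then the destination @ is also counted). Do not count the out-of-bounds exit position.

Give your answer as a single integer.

Step 1: enter (4,0), '.' pass, move right to (4,1)
Step 2: enter (4,1), '.' pass, move right to (4,2)
Step 3: enter (4,2), '.' pass, move right to (4,3)
Step 4: enter (4,3), '.' pass, move right to (4,4)
Step 5: enter (4,4), '.' pass, move right to (4,5)
Step 6: enter (4,5), '.' pass, move right to (4,6)
Step 7: enter (4,6), '.' pass, move right to (4,7)
Step 8: at (4,7) — EXIT via right edge, pos 4
Path length (cell visits): 7

Answer: 7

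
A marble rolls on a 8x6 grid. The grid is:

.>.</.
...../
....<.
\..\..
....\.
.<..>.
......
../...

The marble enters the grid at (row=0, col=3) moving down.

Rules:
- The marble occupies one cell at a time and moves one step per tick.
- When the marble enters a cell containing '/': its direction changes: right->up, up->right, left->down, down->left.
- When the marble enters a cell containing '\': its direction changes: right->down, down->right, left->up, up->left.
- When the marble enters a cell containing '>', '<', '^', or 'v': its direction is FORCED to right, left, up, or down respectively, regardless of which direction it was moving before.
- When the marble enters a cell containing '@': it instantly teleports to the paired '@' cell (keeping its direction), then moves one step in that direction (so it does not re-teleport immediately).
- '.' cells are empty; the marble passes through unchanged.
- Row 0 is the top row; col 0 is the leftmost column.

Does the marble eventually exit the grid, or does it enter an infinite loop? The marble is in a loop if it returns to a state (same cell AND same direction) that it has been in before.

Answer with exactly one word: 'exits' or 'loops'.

Step 1: enter (0,3), '<' forces down->left, move left to (0,2)
Step 2: enter (0,2), '.' pass, move left to (0,1)
Step 3: enter (0,1), '>' forces left->right, move right to (0,2)
Step 4: enter (0,2), '.' pass, move right to (0,3)
Step 5: enter (0,3), '<' forces right->left, move left to (0,2)
Step 6: at (0,2) dir=left — LOOP DETECTED (seen before)

Answer: loops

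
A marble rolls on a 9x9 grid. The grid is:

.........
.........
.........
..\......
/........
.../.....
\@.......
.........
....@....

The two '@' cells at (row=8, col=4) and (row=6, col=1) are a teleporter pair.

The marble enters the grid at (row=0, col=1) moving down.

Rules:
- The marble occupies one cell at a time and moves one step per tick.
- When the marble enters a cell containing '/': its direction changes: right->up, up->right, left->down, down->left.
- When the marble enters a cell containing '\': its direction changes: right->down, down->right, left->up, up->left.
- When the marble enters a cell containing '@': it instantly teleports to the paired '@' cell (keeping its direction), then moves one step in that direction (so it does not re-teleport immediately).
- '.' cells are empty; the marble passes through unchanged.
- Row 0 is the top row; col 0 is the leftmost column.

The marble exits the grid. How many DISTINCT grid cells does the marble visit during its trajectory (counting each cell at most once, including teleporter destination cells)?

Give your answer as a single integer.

Step 1: enter (0,1), '.' pass, move down to (1,1)
Step 2: enter (1,1), '.' pass, move down to (2,1)
Step 3: enter (2,1), '.' pass, move down to (3,1)
Step 4: enter (3,1), '.' pass, move down to (4,1)
Step 5: enter (4,1), '.' pass, move down to (5,1)
Step 6: enter (5,1), '.' pass, move down to (6,1)
Step 7: enter (6,1), '@' teleport (6,1)->(8,4), also enter (8,4), move down to (9,4)
Step 8: at (9,4) — EXIT via bottom edge, pos 4
Distinct cells visited: 8 (path length 8)

Answer: 8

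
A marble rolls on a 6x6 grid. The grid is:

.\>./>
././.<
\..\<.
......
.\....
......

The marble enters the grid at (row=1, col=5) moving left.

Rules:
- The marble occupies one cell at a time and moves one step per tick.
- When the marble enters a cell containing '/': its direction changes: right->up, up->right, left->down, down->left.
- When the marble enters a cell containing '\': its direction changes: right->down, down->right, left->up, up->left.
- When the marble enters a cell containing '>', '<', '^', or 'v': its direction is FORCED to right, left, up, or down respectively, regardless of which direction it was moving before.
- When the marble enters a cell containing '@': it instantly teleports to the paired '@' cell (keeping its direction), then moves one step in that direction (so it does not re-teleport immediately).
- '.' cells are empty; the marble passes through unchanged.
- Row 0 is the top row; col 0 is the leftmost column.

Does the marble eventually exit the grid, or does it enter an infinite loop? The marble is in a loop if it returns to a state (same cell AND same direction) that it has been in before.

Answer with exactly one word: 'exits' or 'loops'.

Step 1: enter (1,5), '<' forces left->left, move left to (1,4)
Step 2: enter (1,4), '.' pass, move left to (1,3)
Step 3: enter (1,3), '/' deflects left->down, move down to (2,3)
Step 4: enter (2,3), '\' deflects down->right, move right to (2,4)
Step 5: enter (2,4), '<' forces right->left, move left to (2,3)
Step 6: enter (2,3), '\' deflects left->up, move up to (1,3)
Step 7: enter (1,3), '/' deflects up->right, move right to (1,4)
Step 8: enter (1,4), '.' pass, move right to (1,5)
Step 9: enter (1,5), '<' forces right->left, move left to (1,4)
Step 10: at (1,4) dir=left — LOOP DETECTED (seen before)

Answer: loops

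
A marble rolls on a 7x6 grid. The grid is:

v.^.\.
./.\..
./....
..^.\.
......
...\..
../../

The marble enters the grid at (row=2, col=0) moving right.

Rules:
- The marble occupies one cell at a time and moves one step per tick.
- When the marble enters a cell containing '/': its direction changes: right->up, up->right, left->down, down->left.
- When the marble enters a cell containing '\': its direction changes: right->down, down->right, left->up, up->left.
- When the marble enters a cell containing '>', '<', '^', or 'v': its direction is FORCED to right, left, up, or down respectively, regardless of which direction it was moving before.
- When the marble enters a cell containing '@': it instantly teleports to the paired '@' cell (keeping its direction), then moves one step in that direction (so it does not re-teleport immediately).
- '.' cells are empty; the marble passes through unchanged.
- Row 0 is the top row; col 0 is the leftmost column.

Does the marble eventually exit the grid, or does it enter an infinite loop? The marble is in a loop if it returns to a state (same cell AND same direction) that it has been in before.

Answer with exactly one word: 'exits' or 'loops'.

Answer: exits

Derivation:
Step 1: enter (2,0), '.' pass, move right to (2,1)
Step 2: enter (2,1), '/' deflects right->up, move up to (1,1)
Step 3: enter (1,1), '/' deflects up->right, move right to (1,2)
Step 4: enter (1,2), '.' pass, move right to (1,3)
Step 5: enter (1,3), '\' deflects right->down, move down to (2,3)
Step 6: enter (2,3), '.' pass, move down to (3,3)
Step 7: enter (3,3), '.' pass, move down to (4,3)
Step 8: enter (4,3), '.' pass, move down to (5,3)
Step 9: enter (5,3), '\' deflects down->right, move right to (5,4)
Step 10: enter (5,4), '.' pass, move right to (5,5)
Step 11: enter (5,5), '.' pass, move right to (5,6)
Step 12: at (5,6) — EXIT via right edge, pos 5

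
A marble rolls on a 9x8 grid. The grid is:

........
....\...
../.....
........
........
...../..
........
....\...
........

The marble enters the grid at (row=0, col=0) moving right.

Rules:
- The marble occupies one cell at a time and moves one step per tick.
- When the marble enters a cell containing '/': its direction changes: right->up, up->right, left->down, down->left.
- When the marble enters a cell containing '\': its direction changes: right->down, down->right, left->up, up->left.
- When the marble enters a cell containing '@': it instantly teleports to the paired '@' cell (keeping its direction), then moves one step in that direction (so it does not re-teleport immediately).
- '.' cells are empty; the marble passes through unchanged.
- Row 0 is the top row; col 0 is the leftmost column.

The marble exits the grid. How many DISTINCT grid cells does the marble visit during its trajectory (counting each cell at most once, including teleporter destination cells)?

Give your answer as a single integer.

Answer: 8

Derivation:
Step 1: enter (0,0), '.' pass, move right to (0,1)
Step 2: enter (0,1), '.' pass, move right to (0,2)
Step 3: enter (0,2), '.' pass, move right to (0,3)
Step 4: enter (0,3), '.' pass, move right to (0,4)
Step 5: enter (0,4), '.' pass, move right to (0,5)
Step 6: enter (0,5), '.' pass, move right to (0,6)
Step 7: enter (0,6), '.' pass, move right to (0,7)
Step 8: enter (0,7), '.' pass, move right to (0,8)
Step 9: at (0,8) — EXIT via right edge, pos 0
Distinct cells visited: 8 (path length 8)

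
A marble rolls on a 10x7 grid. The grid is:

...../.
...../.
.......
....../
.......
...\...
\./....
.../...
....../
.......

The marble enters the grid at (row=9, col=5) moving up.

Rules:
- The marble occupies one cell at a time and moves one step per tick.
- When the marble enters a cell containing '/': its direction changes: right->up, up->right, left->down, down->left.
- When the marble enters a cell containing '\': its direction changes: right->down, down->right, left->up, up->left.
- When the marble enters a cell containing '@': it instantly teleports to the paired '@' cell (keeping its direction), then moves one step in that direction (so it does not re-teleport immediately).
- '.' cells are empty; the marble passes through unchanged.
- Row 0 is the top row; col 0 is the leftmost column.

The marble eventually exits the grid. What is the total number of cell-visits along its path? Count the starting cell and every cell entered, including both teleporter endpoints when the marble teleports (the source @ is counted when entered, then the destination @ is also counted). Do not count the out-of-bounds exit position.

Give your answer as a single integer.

Answer: 10

Derivation:
Step 1: enter (9,5), '.' pass, move up to (8,5)
Step 2: enter (8,5), '.' pass, move up to (7,5)
Step 3: enter (7,5), '.' pass, move up to (6,5)
Step 4: enter (6,5), '.' pass, move up to (5,5)
Step 5: enter (5,5), '.' pass, move up to (4,5)
Step 6: enter (4,5), '.' pass, move up to (3,5)
Step 7: enter (3,5), '.' pass, move up to (2,5)
Step 8: enter (2,5), '.' pass, move up to (1,5)
Step 9: enter (1,5), '/' deflects up->right, move right to (1,6)
Step 10: enter (1,6), '.' pass, move right to (1,7)
Step 11: at (1,7) — EXIT via right edge, pos 1
Path length (cell visits): 10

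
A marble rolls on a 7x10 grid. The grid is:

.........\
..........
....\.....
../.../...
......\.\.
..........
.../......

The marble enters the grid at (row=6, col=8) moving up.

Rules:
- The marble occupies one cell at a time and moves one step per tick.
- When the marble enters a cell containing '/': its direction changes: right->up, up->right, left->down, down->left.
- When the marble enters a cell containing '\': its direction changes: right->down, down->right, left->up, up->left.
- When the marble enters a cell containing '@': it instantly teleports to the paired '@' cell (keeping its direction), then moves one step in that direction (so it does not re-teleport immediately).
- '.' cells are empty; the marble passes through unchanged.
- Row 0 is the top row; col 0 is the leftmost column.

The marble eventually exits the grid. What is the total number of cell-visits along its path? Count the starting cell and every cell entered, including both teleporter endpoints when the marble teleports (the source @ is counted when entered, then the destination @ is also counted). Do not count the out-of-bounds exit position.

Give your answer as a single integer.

Answer: 9

Derivation:
Step 1: enter (6,8), '.' pass, move up to (5,8)
Step 2: enter (5,8), '.' pass, move up to (4,8)
Step 3: enter (4,8), '\' deflects up->left, move left to (4,7)
Step 4: enter (4,7), '.' pass, move left to (4,6)
Step 5: enter (4,6), '\' deflects left->up, move up to (3,6)
Step 6: enter (3,6), '/' deflects up->right, move right to (3,7)
Step 7: enter (3,7), '.' pass, move right to (3,8)
Step 8: enter (3,8), '.' pass, move right to (3,9)
Step 9: enter (3,9), '.' pass, move right to (3,10)
Step 10: at (3,10) — EXIT via right edge, pos 3
Path length (cell visits): 9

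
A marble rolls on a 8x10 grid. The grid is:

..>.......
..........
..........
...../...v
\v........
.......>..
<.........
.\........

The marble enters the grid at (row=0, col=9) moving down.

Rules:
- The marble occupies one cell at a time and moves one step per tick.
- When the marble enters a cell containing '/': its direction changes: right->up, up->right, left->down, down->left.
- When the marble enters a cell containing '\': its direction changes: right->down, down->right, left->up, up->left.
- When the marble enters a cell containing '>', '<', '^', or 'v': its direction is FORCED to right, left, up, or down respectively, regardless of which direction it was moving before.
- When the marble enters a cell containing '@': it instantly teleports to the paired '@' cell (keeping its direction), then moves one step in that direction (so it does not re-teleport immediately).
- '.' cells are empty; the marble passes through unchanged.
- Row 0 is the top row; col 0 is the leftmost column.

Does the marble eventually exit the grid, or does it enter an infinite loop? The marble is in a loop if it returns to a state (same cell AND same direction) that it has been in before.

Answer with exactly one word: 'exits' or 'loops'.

Step 1: enter (0,9), '.' pass, move down to (1,9)
Step 2: enter (1,9), '.' pass, move down to (2,9)
Step 3: enter (2,9), '.' pass, move down to (3,9)
Step 4: enter (3,9), 'v' forces down->down, move down to (4,9)
Step 5: enter (4,9), '.' pass, move down to (5,9)
Step 6: enter (5,9), '.' pass, move down to (6,9)
Step 7: enter (6,9), '.' pass, move down to (7,9)
Step 8: enter (7,9), '.' pass, move down to (8,9)
Step 9: at (8,9) — EXIT via bottom edge, pos 9

Answer: exits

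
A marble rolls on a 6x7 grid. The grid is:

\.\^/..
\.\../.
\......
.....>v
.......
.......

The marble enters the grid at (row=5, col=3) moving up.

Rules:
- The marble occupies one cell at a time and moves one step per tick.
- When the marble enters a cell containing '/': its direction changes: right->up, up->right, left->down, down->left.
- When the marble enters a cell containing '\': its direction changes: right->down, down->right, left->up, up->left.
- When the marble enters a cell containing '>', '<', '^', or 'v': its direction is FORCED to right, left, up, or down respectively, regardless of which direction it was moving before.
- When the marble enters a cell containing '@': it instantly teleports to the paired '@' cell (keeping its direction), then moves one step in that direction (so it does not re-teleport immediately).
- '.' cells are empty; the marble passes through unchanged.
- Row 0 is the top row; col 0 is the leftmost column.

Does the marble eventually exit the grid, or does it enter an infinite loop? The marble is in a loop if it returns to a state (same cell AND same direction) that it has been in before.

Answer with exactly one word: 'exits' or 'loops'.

Answer: exits

Derivation:
Step 1: enter (5,3), '.' pass, move up to (4,3)
Step 2: enter (4,3), '.' pass, move up to (3,3)
Step 3: enter (3,3), '.' pass, move up to (2,3)
Step 4: enter (2,3), '.' pass, move up to (1,3)
Step 5: enter (1,3), '.' pass, move up to (0,3)
Step 6: enter (0,3), '^' forces up->up, move up to (-1,3)
Step 7: at (-1,3) — EXIT via top edge, pos 3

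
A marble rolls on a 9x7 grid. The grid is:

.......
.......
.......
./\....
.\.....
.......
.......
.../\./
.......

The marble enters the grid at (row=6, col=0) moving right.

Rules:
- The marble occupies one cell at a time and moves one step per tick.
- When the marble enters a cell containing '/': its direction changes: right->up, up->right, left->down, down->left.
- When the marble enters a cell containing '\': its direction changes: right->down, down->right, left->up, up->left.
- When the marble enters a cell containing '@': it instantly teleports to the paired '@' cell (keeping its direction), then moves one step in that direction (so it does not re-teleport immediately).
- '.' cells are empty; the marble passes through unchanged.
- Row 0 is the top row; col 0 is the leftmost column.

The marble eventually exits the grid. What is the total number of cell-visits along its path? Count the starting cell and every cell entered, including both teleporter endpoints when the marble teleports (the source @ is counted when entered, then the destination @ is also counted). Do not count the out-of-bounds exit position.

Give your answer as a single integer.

Step 1: enter (6,0), '.' pass, move right to (6,1)
Step 2: enter (6,1), '.' pass, move right to (6,2)
Step 3: enter (6,2), '.' pass, move right to (6,3)
Step 4: enter (6,3), '.' pass, move right to (6,4)
Step 5: enter (6,4), '.' pass, move right to (6,5)
Step 6: enter (6,5), '.' pass, move right to (6,6)
Step 7: enter (6,6), '.' pass, move right to (6,7)
Step 8: at (6,7) — EXIT via right edge, pos 6
Path length (cell visits): 7

Answer: 7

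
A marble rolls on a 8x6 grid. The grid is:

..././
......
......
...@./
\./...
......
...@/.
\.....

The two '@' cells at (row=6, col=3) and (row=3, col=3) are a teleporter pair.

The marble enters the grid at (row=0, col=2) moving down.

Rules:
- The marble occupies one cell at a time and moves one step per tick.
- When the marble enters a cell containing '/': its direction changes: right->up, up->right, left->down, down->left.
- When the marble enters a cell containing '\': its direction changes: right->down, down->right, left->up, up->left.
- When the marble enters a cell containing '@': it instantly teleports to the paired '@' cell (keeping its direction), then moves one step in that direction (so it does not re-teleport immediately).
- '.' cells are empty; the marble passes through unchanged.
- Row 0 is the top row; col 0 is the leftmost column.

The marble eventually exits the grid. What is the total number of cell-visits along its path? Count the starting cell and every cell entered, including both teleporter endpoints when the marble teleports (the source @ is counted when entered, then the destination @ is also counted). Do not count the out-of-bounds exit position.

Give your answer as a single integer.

Step 1: enter (0,2), '.' pass, move down to (1,2)
Step 2: enter (1,2), '.' pass, move down to (2,2)
Step 3: enter (2,2), '.' pass, move down to (3,2)
Step 4: enter (3,2), '.' pass, move down to (4,2)
Step 5: enter (4,2), '/' deflects down->left, move left to (4,1)
Step 6: enter (4,1), '.' pass, move left to (4,0)
Step 7: enter (4,0), '\' deflects left->up, move up to (3,0)
Step 8: enter (3,0), '.' pass, move up to (2,0)
Step 9: enter (2,0), '.' pass, move up to (1,0)
Step 10: enter (1,0), '.' pass, move up to (0,0)
Step 11: enter (0,0), '.' pass, move up to (-1,0)
Step 12: at (-1,0) — EXIT via top edge, pos 0
Path length (cell visits): 11

Answer: 11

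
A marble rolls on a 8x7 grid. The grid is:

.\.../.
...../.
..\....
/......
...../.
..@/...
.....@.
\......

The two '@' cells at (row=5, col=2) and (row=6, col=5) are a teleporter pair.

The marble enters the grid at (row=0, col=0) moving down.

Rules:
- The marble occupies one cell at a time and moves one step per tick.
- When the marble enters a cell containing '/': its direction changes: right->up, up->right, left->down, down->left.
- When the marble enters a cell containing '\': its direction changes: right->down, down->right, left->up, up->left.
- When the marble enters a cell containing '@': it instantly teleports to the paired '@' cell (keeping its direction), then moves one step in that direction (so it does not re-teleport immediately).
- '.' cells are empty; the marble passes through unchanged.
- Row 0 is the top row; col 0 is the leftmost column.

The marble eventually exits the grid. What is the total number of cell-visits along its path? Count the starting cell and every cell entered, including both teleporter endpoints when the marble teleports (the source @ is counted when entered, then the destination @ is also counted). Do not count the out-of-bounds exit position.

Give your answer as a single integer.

Step 1: enter (0,0), '.' pass, move down to (1,0)
Step 2: enter (1,0), '.' pass, move down to (2,0)
Step 3: enter (2,0), '.' pass, move down to (3,0)
Step 4: enter (3,0), '/' deflects down->left, move left to (3,-1)
Step 5: at (3,-1) — EXIT via left edge, pos 3
Path length (cell visits): 4

Answer: 4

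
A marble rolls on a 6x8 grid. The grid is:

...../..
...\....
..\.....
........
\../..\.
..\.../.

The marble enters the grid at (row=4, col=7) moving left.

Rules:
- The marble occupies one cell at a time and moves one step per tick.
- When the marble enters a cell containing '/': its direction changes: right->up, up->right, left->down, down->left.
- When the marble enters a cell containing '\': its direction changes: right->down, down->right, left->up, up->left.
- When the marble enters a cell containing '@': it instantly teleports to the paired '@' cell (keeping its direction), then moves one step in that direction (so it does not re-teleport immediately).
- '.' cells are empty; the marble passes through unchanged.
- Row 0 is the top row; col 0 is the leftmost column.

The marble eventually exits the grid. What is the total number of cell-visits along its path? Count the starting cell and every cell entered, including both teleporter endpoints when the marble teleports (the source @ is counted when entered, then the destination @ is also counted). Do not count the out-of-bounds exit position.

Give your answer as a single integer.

Answer: 6

Derivation:
Step 1: enter (4,7), '.' pass, move left to (4,6)
Step 2: enter (4,6), '\' deflects left->up, move up to (3,6)
Step 3: enter (3,6), '.' pass, move up to (2,6)
Step 4: enter (2,6), '.' pass, move up to (1,6)
Step 5: enter (1,6), '.' pass, move up to (0,6)
Step 6: enter (0,6), '.' pass, move up to (-1,6)
Step 7: at (-1,6) — EXIT via top edge, pos 6
Path length (cell visits): 6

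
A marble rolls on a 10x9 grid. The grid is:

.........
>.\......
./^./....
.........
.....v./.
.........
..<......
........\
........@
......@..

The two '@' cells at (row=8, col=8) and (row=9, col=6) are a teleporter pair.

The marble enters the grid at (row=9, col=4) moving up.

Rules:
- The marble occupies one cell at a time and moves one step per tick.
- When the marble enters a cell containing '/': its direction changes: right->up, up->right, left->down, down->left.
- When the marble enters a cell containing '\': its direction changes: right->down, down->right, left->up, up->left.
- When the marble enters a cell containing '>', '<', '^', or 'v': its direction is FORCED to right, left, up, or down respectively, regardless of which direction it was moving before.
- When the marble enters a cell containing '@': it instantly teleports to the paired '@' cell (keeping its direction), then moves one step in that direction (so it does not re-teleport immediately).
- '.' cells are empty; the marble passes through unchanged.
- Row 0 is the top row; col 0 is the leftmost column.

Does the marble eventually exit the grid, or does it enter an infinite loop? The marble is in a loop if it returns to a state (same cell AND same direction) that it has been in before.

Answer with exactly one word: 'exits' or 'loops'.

Answer: exits

Derivation:
Step 1: enter (9,4), '.' pass, move up to (8,4)
Step 2: enter (8,4), '.' pass, move up to (7,4)
Step 3: enter (7,4), '.' pass, move up to (6,4)
Step 4: enter (6,4), '.' pass, move up to (5,4)
Step 5: enter (5,4), '.' pass, move up to (4,4)
Step 6: enter (4,4), '.' pass, move up to (3,4)
Step 7: enter (3,4), '.' pass, move up to (2,4)
Step 8: enter (2,4), '/' deflects up->right, move right to (2,5)
Step 9: enter (2,5), '.' pass, move right to (2,6)
Step 10: enter (2,6), '.' pass, move right to (2,7)
Step 11: enter (2,7), '.' pass, move right to (2,8)
Step 12: enter (2,8), '.' pass, move right to (2,9)
Step 13: at (2,9) — EXIT via right edge, pos 2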